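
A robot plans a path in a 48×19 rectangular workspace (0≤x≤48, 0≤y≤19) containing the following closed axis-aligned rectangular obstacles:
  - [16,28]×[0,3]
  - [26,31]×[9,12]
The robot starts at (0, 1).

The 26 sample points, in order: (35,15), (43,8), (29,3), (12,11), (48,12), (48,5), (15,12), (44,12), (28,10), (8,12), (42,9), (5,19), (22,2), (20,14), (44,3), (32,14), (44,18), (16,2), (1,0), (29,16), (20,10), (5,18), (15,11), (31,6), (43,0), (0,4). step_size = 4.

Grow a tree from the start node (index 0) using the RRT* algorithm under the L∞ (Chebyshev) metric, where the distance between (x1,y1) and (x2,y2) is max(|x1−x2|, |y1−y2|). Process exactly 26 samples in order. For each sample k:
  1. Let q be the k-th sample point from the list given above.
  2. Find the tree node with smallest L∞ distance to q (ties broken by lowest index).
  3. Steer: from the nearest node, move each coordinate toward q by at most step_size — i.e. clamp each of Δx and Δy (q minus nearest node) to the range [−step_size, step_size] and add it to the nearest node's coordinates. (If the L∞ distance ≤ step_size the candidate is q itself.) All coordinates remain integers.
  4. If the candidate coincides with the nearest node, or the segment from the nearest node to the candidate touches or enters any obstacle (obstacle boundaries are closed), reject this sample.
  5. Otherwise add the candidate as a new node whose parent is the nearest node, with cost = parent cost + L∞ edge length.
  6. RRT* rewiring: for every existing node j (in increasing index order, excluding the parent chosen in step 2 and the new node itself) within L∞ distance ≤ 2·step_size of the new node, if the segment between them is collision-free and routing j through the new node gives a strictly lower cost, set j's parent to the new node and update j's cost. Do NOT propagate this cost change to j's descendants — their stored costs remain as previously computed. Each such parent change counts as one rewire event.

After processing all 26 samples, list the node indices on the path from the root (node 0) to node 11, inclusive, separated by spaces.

Path: 0 1 2 4 7 11

1. q=(35,15) nearest=0 d=35 new=(4,5) → add node 1 parent=0 cost=4
2. q=(43,8) nearest=1 d=39 new=(8,8) → add node 2 parent=1 cost=8
3. q=(29,3) nearest=2 d=21 new=(12,4) → add node 3 parent=2 cost=12
4. q=(12,11) nearest=2 d=4 new=(12,11) → add node 4 parent=2 cost=12
5. q=(48,12) nearest=3 d=36 new=(16,8) → add node 5 parent=3 cost=16
6. q=(48,5) nearest=5 d=32 new=(20,5) → add node 6 parent=5 cost=20
7. q=(15,12) nearest=4 d=3 new=(15,12) → add node 7 parent=4 cost=15
8. q=(44,12) nearest=6 d=24 new=(24,9) → add node 8 parent=6 cost=24
9. q=(28,10) nearest=8 d=4 new=(28,10) → blocked by [26,31]×[9,12], reject
10. q=(8,12) nearest=2 d=4 new=(8,12) → add node 9 parent=2 cost=12
11. q=(42,9) nearest=8 d=18 new=(28,9) → blocked by [26,31]×[9,12], reject
12. q=(5,19) nearest=9 d=7 new=(5,16) → add node 10 parent=9 cost=16
13. q=(22,2) nearest=6 d=3 new=(22,2) → blocked by [16,28]×[0,3], reject
14. q=(20,14) nearest=7 d=5 new=(19,14) → add node 11 parent=7 cost=19
15. q=(44,3) nearest=8 d=20 new=(28,5) → add node 12 parent=8 cost=28
16. q=(32,14) nearest=8 d=8 new=(28,13) → blocked by [26,31]×[9,12], reject
17. q=(44,18) nearest=12 d=16 new=(32,9) → add node 13 parent=12 cost=32
18. q=(16,2) nearest=3 d=4 new=(16,2) → blocked by [16,28]×[0,3], reject
19. q=(1,0) nearest=0 d=1 new=(1,0) → add node 14 parent=0 cost=1
20. q=(29,16) nearest=8 d=7 new=(28,13) → blocked by [26,31]×[9,12], reject
21. q=(20,10) nearest=5 d=4 new=(20,10) → add node 15 parent=5 cost=20
22. q=(5,18) nearest=10 d=2 new=(5,18) → add node 16 parent=10 cost=18
23. q=(15,11) nearest=7 d=1 new=(15,11) → add node 17 parent=7 cost=16
24. q=(31,6) nearest=12 d=3 new=(31,6) → add node 18 parent=12 cost=31
25. q=(43,0) nearest=13 d=11 new=(36,5) → add node 19 parent=13 cost=36
26. q=(0,4) nearest=0 d=3 new=(0,4) → add node 20 parent=0 cost=3; rewire 9→20 (11<12)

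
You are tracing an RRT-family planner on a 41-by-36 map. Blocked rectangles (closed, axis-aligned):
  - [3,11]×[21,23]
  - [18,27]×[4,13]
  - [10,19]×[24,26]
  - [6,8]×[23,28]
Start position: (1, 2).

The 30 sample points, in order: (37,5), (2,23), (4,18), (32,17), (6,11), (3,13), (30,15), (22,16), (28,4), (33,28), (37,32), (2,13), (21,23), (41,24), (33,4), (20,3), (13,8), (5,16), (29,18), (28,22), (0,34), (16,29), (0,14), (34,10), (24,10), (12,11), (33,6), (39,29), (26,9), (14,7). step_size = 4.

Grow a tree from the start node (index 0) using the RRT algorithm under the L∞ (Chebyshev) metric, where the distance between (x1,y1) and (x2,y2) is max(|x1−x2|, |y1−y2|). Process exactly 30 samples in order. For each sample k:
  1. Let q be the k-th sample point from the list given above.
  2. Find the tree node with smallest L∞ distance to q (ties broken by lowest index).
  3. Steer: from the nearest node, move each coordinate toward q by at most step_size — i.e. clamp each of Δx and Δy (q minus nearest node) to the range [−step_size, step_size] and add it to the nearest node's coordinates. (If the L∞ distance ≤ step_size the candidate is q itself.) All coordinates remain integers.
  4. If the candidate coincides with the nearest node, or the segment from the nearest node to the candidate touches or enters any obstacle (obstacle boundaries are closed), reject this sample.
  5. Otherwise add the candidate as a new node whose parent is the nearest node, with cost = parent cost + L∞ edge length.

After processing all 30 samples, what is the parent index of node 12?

Parent of node 12: 9

1. q=(37,5) nearest=0 d=36 new=(5,5) → add node 1 parent=0 cost=4
2. q=(2,23) nearest=1 d=18 new=(2,9) → add node 2 parent=1 cost=8
3. q=(4,18) nearest=2 d=9 new=(4,13) → add node 3 parent=2 cost=12
4. q=(32,17) nearest=1 d=27 new=(9,9) → add node 4 parent=1 cost=8
5. q=(6,11) nearest=3 d=2 new=(6,11) → add node 5 parent=3 cost=14
6. q=(3,13) nearest=3 d=1 new=(3,13) → add node 6 parent=3 cost=13
7. q=(30,15) nearest=4 d=21 new=(13,13) → add node 7 parent=4 cost=12
8. q=(22,16) nearest=7 d=9 new=(17,16) → add node 8 parent=7 cost=16
9. q=(28,4) nearest=8 d=12 new=(21,12) → blocked by [18,27]×[4,13], reject
10. q=(33,28) nearest=8 d=16 new=(21,20) → add node 9 parent=8 cost=20
11. q=(37,32) nearest=9 d=16 new=(25,24) → add node 10 parent=9 cost=24
12. q=(2,13) nearest=6 d=1 new=(2,13) → add node 11 parent=6 cost=14
13. q=(21,23) nearest=9 d=3 new=(21,23) → add node 12 parent=9 cost=23
14. q=(41,24) nearest=10 d=16 new=(29,24) → add node 13 parent=10 cost=28
15. q=(33,4) nearest=8 d=16 new=(21,12) → blocked by [18,27]×[4,13], reject
16. q=(20,3) nearest=7 d=10 new=(17,9) → add node 14 parent=7 cost=16
17. q=(13,8) nearest=4 d=4 new=(13,8) → add node 15 parent=4 cost=12
18. q=(5,16) nearest=3 d=3 new=(5,16) → add node 16 parent=3 cost=15
19. q=(29,18) nearest=10 d=6 new=(29,20) → add node 17 parent=10 cost=28
20. q=(28,22) nearest=13 d=2 new=(28,22) → add node 18 parent=13 cost=30
21. q=(0,34) nearest=8 d=18 new=(13,20) → add node 19 parent=8 cost=20
22. q=(16,29) nearest=12 d=6 new=(17,27) → blocked by [10,19]×[24,26], reject
23. q=(0,14) nearest=11 d=2 new=(0,14) → add node 20 parent=11 cost=16
24. q=(34,10) nearest=17 d=10 new=(33,16) → add node 21 parent=17 cost=32
25. q=(24,10) nearest=8 d=7 new=(21,12) → blocked by [18,27]×[4,13], reject
26. q=(12,11) nearest=7 d=2 new=(12,11) → add node 22 parent=7 cost=14
27. q=(33,6) nearest=21 d=10 new=(33,12) → add node 23 parent=21 cost=36
28. q=(39,29) nearest=13 d=10 new=(33,28) → add node 24 parent=13 cost=32
29. q=(26,9) nearest=21 d=7 new=(29,12) → add node 25 parent=21 cost=36
30. q=(14,7) nearest=15 d=1 new=(14,7) → add node 26 parent=15 cost=13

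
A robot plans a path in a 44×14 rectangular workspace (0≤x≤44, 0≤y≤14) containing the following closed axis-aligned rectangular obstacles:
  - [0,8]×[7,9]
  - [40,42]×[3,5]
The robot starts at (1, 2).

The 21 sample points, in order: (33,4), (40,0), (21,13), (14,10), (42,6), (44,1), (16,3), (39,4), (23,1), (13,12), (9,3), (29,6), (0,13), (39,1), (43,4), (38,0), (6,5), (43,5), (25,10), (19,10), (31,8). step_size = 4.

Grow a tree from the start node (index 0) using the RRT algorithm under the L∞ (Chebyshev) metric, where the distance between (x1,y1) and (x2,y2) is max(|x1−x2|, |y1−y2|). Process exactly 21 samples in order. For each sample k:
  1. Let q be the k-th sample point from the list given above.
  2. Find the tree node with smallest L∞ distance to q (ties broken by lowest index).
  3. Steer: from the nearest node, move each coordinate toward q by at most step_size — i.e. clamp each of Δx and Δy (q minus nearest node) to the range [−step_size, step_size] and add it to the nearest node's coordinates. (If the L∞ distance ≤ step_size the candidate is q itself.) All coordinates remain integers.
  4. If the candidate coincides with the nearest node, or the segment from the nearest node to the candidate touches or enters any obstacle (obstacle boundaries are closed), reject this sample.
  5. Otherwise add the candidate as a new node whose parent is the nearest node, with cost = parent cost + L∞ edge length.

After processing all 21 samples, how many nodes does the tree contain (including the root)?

1. q=(33,4) nearest=0 d=32 new=(5,4) → add node 1 parent=0 cost=4
2. q=(40,0) nearest=1 d=35 new=(9,0) → add node 2 parent=1 cost=8
3. q=(21,13) nearest=2 d=13 new=(13,4) → add node 3 parent=2 cost=12
4. q=(14,10) nearest=3 d=6 new=(14,8) → add node 4 parent=3 cost=16
5. q=(42,6) nearest=4 d=28 new=(18,6) → add node 5 parent=4 cost=20
6. q=(44,1) nearest=5 d=26 new=(22,2) → add node 6 parent=5 cost=24
7. q=(16,3) nearest=3 d=3 new=(16,3) → add node 7 parent=3 cost=15
8. q=(39,4) nearest=6 d=17 new=(26,4) → add node 8 parent=6 cost=28
9. q=(23,1) nearest=6 d=1 new=(23,1) → add node 9 parent=6 cost=25
10. q=(13,12) nearest=4 d=4 new=(13,12) → add node 10 parent=4 cost=20
11. q=(9,3) nearest=2 d=3 new=(9,3) → add node 11 parent=2 cost=11
12. q=(29,6) nearest=8 d=3 new=(29,6) → add node 12 parent=8 cost=31
13. q=(0,13) nearest=1 d=9 new=(1,8) → blocked by [0,8]×[7,9], reject
14. q=(39,1) nearest=12 d=10 new=(33,2) → add node 13 parent=12 cost=35
15. q=(43,4) nearest=13 d=10 new=(37,4) → add node 14 parent=13 cost=39
16. q=(38,0) nearest=14 d=4 new=(38,0) → add node 15 parent=14 cost=43
17. q=(6,5) nearest=1 d=1 new=(6,5) → add node 16 parent=1 cost=5
18. q=(43,5) nearest=15 d=5 new=(42,4) → blocked by [40,42]×[3,5], reject
19. q=(25,10) nearest=12 d=4 new=(25,10) → add node 17 parent=12 cost=35
20. q=(19,10) nearest=5 d=4 new=(19,10) → add node 18 parent=5 cost=24
21. q=(31,8) nearest=12 d=2 new=(31,8) → add node 19 parent=12 cost=33

Node count: 20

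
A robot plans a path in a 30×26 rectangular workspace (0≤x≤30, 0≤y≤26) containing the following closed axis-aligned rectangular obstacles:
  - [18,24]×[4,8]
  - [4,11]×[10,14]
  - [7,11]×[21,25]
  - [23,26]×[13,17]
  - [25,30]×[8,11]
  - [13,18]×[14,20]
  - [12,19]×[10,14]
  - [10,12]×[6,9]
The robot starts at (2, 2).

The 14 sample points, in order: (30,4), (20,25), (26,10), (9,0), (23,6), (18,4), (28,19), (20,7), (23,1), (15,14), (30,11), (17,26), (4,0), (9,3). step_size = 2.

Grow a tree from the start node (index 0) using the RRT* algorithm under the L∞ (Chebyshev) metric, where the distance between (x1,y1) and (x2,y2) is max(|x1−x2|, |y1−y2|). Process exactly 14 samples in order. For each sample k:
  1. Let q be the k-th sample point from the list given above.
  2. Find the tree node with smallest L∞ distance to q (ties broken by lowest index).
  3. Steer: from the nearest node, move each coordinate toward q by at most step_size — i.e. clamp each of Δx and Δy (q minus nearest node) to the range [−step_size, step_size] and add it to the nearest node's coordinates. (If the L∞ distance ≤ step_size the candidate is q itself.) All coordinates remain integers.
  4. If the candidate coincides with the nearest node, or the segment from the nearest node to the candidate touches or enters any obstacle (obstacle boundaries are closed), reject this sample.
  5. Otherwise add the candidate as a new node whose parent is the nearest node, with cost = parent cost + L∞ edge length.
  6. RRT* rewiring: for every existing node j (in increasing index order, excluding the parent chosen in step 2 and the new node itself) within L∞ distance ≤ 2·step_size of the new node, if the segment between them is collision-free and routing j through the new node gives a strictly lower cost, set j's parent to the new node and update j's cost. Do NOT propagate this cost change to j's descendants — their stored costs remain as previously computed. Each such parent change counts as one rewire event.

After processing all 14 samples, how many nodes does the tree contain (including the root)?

1. q=(30,4) nearest=0 d=28 new=(4,4) → add node 1 parent=0 cost=2
2. q=(20,25) nearest=1 d=21 new=(6,6) → add node 2 parent=1 cost=4
3. q=(26,10) nearest=2 d=20 new=(8,8) → add node 3 parent=2 cost=6
4. q=(9,0) nearest=1 d=5 new=(6,2) → add node 4 parent=1 cost=4
5. q=(23,6) nearest=3 d=15 new=(10,6) → blocked by [10,12]×[6,9], reject
6. q=(18,4) nearest=3 d=10 new=(10,6) → blocked by [10,12]×[6,9], reject
7. q=(28,19) nearest=3 d=20 new=(10,10) → blocked by [4,11]×[10,14], reject
8. q=(20,7) nearest=3 d=12 new=(10,7) → blocked by [10,12]×[6,9], reject
9. q=(23,1) nearest=3 d=15 new=(10,6) → blocked by [10,12]×[6,9], reject
10. q=(15,14) nearest=3 d=7 new=(10,10) → blocked by [4,11]×[10,14], reject
11. q=(30,11) nearest=3 d=22 new=(10,10) → blocked by [4,11]×[10,14], reject
12. q=(17,26) nearest=3 d=18 new=(10,10) → blocked by [4,11]×[10,14], reject
13. q=(4,0) nearest=0 d=2 new=(4,0) → add node 5 parent=0 cost=2
14. q=(9,3) nearest=2 d=3 new=(8,4) → add node 6 parent=2 cost=6

Node count: 7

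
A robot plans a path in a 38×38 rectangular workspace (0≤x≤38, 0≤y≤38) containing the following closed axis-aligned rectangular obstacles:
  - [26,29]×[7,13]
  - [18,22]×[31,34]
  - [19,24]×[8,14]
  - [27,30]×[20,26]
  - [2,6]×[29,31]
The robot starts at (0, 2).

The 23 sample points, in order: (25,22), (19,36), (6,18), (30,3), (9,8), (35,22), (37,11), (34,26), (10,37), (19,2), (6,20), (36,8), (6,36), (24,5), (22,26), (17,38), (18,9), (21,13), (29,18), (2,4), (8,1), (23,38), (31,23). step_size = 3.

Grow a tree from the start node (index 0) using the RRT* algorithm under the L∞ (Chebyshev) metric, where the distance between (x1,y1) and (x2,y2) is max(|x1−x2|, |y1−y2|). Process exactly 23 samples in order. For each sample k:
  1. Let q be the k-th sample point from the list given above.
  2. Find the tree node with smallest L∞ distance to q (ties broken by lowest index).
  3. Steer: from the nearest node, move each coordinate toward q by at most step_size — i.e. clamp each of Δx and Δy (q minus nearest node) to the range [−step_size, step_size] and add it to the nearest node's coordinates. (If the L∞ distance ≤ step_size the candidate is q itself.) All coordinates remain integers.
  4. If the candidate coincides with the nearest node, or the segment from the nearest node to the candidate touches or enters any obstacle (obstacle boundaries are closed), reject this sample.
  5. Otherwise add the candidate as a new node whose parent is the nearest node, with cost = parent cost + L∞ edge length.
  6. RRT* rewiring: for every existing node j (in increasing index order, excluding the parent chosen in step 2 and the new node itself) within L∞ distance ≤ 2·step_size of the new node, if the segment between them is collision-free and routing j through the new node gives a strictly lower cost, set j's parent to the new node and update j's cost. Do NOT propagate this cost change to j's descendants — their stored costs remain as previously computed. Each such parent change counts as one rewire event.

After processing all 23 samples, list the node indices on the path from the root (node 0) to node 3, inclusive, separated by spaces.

Path: 0 1 2 3

1. q=(25,22) nearest=0 d=25 new=(3,5) → add node 1 parent=0 cost=3
2. q=(19,36) nearest=1 d=31 new=(6,8) → add node 2 parent=1 cost=6
3. q=(6,18) nearest=2 d=10 new=(6,11) → add node 3 parent=2 cost=9
4. q=(30,3) nearest=2 d=24 new=(9,5) → add node 4 parent=2 cost=9
5. q=(9,8) nearest=2 d=3 new=(9,8) → add node 5 parent=2 cost=9
6. q=(35,22) nearest=4 d=26 new=(12,8) → add node 6 parent=4 cost=12
7. q=(37,11) nearest=6 d=25 new=(15,11) → add node 7 parent=6 cost=15
8. q=(34,26) nearest=7 d=19 new=(18,14) → add node 8 parent=7 cost=18
9. q=(10,37) nearest=8 d=23 new=(15,17) → add node 9 parent=8 cost=21
10. q=(19,2) nearest=6 d=7 new=(15,5) → add node 10 parent=6 cost=15
11. q=(6,20) nearest=3 d=9 new=(6,14) → add node 11 parent=3 cost=12
12. q=(36,8) nearest=8 d=18 new=(21,11) → blocked by [19,24]×[8,14], reject
13. q=(6,36) nearest=9 d=19 new=(12,20) → add node 12 parent=9 cost=24
14. q=(24,5) nearest=7 d=9 new=(18,8) → add node 13 parent=7 cost=18
15. q=(22,26) nearest=9 d=9 new=(18,20) → add node 14 parent=9 cost=24
16. q=(17,38) nearest=12 d=18 new=(15,23) → add node 15 parent=12 cost=27
17. q=(18,9) nearest=13 d=1 new=(18,9) → add node 16 parent=13 cost=19
18. q=(21,13) nearest=8 d=3 new=(21,13) → blocked by [19,24]×[8,14], reject
19. q=(29,18) nearest=8 d=11 new=(21,17) → add node 17 parent=8 cost=21
20. q=(2,4) nearest=1 d=1 new=(2,4) → add node 18 parent=1 cost=4
21. q=(8,1) nearest=4 d=4 new=(8,2) → add node 19 parent=4 cost=12
22. q=(23,38) nearest=15 d=15 new=(18,26) → add node 20 parent=15 cost=30
23. q=(31,23) nearest=17 d=10 new=(24,20) → add node 21 parent=17 cost=24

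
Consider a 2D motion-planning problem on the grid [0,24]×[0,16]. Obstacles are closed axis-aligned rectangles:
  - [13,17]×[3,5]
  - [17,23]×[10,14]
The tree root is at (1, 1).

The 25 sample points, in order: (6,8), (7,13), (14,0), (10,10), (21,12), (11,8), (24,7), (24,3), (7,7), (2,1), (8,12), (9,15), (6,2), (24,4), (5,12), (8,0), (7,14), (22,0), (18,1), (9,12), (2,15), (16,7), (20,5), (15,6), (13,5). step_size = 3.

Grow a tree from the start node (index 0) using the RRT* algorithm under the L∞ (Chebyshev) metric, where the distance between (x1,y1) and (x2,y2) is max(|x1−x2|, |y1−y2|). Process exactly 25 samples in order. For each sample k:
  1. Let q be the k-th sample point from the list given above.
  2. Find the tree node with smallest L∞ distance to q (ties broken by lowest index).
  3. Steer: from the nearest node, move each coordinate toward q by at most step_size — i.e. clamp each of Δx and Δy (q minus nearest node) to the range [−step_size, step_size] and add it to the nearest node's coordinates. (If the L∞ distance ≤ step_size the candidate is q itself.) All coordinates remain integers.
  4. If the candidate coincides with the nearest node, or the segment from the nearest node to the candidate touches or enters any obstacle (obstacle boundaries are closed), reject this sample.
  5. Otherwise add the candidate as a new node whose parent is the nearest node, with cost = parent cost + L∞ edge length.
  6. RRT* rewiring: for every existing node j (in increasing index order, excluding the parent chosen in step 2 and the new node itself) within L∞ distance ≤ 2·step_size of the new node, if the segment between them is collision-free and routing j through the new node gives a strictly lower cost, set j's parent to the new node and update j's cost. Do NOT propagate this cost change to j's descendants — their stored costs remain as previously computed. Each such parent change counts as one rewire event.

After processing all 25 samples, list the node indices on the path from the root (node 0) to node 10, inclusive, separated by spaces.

1. q=(6,8) nearest=0 d=7 new=(4,4) → add node 1 parent=0 cost=3
2. q=(7,13) nearest=1 d=9 new=(7,7) → add node 2 parent=1 cost=6
3. q=(14,0) nearest=2 d=7 new=(10,4) → add node 3 parent=2 cost=9
4. q=(10,10) nearest=2 d=3 new=(10,10) → add node 4 parent=2 cost=9
5. q=(21,12) nearest=3 d=11 new=(13,7) → add node 5 parent=3 cost=12
6. q=(11,8) nearest=4 d=2 new=(11,8) → add node 6 parent=4 cost=11
7. q=(24,7) nearest=5 d=11 new=(16,7) → add node 7 parent=5 cost=15
8. q=(24,3) nearest=7 d=8 new=(19,4) → add node 8 parent=7 cost=18
9. q=(7,7) nearest=2 d=0 → coincident, reject
10. q=(2,1) nearest=0 d=1 new=(2,1) → add node 9 parent=0 cost=1
11. q=(8,12) nearest=4 d=2 new=(8,12) → add node 10 parent=4 cost=11
12. q=(9,15) nearest=10 d=3 new=(9,15) → add node 11 parent=10 cost=14
13. q=(6,2) nearest=1 d=2 new=(6,2) → add node 12 parent=1 cost=5
14. q=(24,4) nearest=8 d=5 new=(22,4) → add node 13 parent=8 cost=21
15. q=(5,12) nearest=10 d=3 new=(5,12) → add node 14 parent=10 cost=14
16. q=(8,0) nearest=12 d=2 new=(8,0) → add node 15 parent=12 cost=7
17. q=(7,14) nearest=10 d=2 new=(7,14) → add node 16 parent=10 cost=13
18. q=(22,0) nearest=8 d=4 new=(22,1) → add node 17 parent=8 cost=21
19. q=(18,1) nearest=8 d=3 new=(18,1) → add node 18 parent=8 cost=21
20. q=(9,12) nearest=10 d=1 new=(9,12) → add node 19 parent=10 cost=12
21. q=(2,15) nearest=14 d=3 new=(2,15) → add node 20 parent=14 cost=17
22. q=(16,7) nearest=7 d=0 → coincident, reject
23. q=(20,5) nearest=8 d=1 new=(20,5) → add node 21 parent=8 cost=19
24. q=(15,6) nearest=7 d=1 new=(15,6) → add node 22 parent=7 cost=16
25. q=(13,5) nearest=5 d=2 new=(13,5) → blocked by [13,17]×[3,5], reject

Path: 0 1 2 4 10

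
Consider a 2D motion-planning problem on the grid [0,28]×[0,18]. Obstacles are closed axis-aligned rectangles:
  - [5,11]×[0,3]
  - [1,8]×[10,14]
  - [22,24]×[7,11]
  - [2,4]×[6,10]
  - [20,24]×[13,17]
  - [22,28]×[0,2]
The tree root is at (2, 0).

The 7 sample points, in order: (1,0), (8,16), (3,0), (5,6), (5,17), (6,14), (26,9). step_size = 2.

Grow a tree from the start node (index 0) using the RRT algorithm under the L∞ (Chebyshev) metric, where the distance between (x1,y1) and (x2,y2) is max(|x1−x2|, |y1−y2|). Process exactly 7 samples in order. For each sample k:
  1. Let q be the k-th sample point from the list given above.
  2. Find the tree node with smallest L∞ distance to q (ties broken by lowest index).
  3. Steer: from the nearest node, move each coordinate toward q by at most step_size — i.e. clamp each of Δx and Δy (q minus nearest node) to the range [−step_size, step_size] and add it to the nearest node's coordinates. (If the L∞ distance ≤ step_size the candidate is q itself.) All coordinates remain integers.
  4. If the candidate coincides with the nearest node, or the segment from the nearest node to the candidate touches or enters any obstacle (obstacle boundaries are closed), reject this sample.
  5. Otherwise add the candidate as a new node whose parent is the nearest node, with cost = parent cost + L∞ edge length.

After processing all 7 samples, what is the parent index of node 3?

1. q=(1,0) nearest=0 d=1 new=(1,0) → add node 1 parent=0 cost=1
2. q=(8,16) nearest=0 d=16 new=(4,2) → add node 2 parent=0 cost=2
3. q=(3,0) nearest=0 d=1 new=(3,0) → add node 3 parent=0 cost=1
4. q=(5,6) nearest=2 d=4 new=(5,4) → add node 4 parent=2 cost=4
5. q=(5,17) nearest=4 d=13 new=(5,6) → add node 5 parent=4 cost=6
6. q=(6,14) nearest=5 d=8 new=(6,8) → add node 6 parent=5 cost=8
7. q=(26,9) nearest=6 d=20 new=(8,9) → add node 7 parent=6 cost=10

Parent of node 3: 0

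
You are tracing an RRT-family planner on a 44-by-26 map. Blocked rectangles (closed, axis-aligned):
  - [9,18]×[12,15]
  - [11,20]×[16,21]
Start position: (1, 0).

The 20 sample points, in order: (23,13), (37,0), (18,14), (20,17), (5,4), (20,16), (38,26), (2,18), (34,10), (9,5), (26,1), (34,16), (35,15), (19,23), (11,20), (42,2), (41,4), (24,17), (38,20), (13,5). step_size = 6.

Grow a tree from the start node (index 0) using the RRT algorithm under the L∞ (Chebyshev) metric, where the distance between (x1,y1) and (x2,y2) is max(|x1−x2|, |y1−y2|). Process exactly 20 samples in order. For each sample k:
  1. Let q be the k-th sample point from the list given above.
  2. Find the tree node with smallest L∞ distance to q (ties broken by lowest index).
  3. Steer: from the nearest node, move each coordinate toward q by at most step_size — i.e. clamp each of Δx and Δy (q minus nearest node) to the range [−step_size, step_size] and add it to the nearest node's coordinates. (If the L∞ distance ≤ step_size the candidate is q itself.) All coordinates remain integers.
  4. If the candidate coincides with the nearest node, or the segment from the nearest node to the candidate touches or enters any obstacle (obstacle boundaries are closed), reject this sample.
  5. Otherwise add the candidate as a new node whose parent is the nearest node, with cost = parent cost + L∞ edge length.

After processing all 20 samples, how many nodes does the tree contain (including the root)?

1. q=(23,13) nearest=0 d=22 new=(7,6) → add node 1 parent=0 cost=6
2. q=(37,0) nearest=1 d=30 new=(13,0) → add node 2 parent=1 cost=12
3. q=(18,14) nearest=1 d=11 new=(13,12) → blocked by [9,18]×[12,15], reject
4. q=(20,17) nearest=1 d=13 new=(13,12) → blocked by [9,18]×[12,15], reject
5. q=(5,4) nearest=1 d=2 new=(5,4) → add node 3 parent=1 cost=8
6. q=(20,16) nearest=1 d=13 new=(13,12) → blocked by [9,18]×[12,15], reject
7. q=(38,26) nearest=2 d=26 new=(19,6) → add node 4 parent=2 cost=18
8. q=(2,18) nearest=1 d=12 new=(2,12) → add node 5 parent=1 cost=12
9. q=(34,10) nearest=4 d=15 new=(25,10) → add node 6 parent=4 cost=24
10. q=(9,5) nearest=1 d=2 new=(9,5) → add node 7 parent=1 cost=8
11. q=(26,1) nearest=4 d=7 new=(25,1) → add node 8 parent=4 cost=24
12. q=(34,16) nearest=6 d=9 new=(31,16) → add node 9 parent=6 cost=30
13. q=(35,15) nearest=9 d=4 new=(35,15) → add node 10 parent=9 cost=34
14. q=(19,23) nearest=9 d=12 new=(25,22) → add node 11 parent=9 cost=36
15. q=(11,20) nearest=5 d=9 new=(8,18) → add node 12 parent=5 cost=18
16. q=(42,2) nearest=10 d=13 new=(41,9) → add node 13 parent=10 cost=40
17. q=(41,4) nearest=13 d=5 new=(41,4) → add node 14 parent=13 cost=45
18. q=(24,17) nearest=11 d=5 new=(24,17) → add node 15 parent=11 cost=41
19. q=(38,20) nearest=10 d=5 new=(38,20) → add node 16 parent=10 cost=39
20. q=(13,5) nearest=7 d=4 new=(13,5) → add node 17 parent=7 cost=12

Node count: 18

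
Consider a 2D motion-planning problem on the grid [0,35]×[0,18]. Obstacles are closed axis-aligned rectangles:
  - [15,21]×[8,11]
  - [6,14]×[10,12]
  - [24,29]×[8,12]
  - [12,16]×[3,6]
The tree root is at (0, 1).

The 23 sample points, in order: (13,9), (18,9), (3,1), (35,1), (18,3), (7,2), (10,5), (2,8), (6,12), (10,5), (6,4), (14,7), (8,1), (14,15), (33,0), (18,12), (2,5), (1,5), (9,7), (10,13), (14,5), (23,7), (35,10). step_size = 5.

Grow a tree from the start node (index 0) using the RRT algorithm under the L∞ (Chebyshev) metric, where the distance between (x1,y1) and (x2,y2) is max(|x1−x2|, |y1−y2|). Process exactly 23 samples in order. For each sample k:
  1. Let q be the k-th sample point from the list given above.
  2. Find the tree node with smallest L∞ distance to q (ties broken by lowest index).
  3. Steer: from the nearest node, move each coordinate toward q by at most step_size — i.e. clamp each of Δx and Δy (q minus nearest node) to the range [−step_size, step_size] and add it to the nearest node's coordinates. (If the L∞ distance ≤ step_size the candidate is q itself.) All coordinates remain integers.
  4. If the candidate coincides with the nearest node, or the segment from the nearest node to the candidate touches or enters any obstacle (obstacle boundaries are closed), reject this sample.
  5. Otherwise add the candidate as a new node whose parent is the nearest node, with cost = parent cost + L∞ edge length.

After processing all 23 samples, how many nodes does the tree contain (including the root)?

Node count: 14

1. q=(13,9) nearest=0 d=13 new=(5,6) → add node 1 parent=0 cost=5
2. q=(18,9) nearest=1 d=13 new=(10,9) → add node 2 parent=1 cost=10
3. q=(3,1) nearest=0 d=3 new=(3,1) → add node 3 parent=0 cost=3
4. q=(35,1) nearest=2 d=25 new=(15,4) → blocked by [12,16]×[3,6], reject
5. q=(18,3) nearest=2 d=8 new=(15,4) → blocked by [12,16]×[3,6], reject
6. q=(7,2) nearest=1 d=4 new=(7,2) → add node 4 parent=1 cost=9
7. q=(10,5) nearest=4 d=3 new=(10,5) → add node 5 parent=4 cost=12
8. q=(2,8) nearest=1 d=3 new=(2,8) → add node 6 parent=1 cost=8
9. q=(6,12) nearest=2 d=4 new=(6,12) → blocked by [6,14]×[10,12], reject
10. q=(10,5) nearest=5 d=0 → coincident, reject
11. q=(6,4) nearest=1 d=2 new=(6,4) → add node 7 parent=1 cost=7
12. q=(14,7) nearest=2 d=4 new=(14,7) → add node 8 parent=2 cost=14
13. q=(8,1) nearest=4 d=1 new=(8,1) → add node 9 parent=4 cost=10
14. q=(14,15) nearest=2 d=6 new=(14,14) → blocked by [6,14]×[10,12], reject
15. q=(33,0) nearest=8 d=19 new=(19,2) → blocked by [12,16]×[3,6], reject
16. q=(18,12) nearest=8 d=5 new=(18,12) → blocked by [15,21]×[8,11], reject
17. q=(2,5) nearest=1 d=3 new=(2,5) → add node 10 parent=1 cost=8
18. q=(1,5) nearest=10 d=1 new=(1,5) → add node 11 parent=10 cost=9
19. q=(9,7) nearest=2 d=2 new=(9,7) → add node 12 parent=2 cost=12
20. q=(10,13) nearest=2 d=4 new=(10,13) → blocked by [6,14]×[10,12], reject
21. q=(14,5) nearest=8 d=2 new=(14,5) → blocked by [12,16]×[3,6], reject
22. q=(23,7) nearest=8 d=9 new=(19,7) → add node 13 parent=8 cost=19
23. q=(35,10) nearest=13 d=16 new=(24,10) → blocked by [15,21]×[8,11], reject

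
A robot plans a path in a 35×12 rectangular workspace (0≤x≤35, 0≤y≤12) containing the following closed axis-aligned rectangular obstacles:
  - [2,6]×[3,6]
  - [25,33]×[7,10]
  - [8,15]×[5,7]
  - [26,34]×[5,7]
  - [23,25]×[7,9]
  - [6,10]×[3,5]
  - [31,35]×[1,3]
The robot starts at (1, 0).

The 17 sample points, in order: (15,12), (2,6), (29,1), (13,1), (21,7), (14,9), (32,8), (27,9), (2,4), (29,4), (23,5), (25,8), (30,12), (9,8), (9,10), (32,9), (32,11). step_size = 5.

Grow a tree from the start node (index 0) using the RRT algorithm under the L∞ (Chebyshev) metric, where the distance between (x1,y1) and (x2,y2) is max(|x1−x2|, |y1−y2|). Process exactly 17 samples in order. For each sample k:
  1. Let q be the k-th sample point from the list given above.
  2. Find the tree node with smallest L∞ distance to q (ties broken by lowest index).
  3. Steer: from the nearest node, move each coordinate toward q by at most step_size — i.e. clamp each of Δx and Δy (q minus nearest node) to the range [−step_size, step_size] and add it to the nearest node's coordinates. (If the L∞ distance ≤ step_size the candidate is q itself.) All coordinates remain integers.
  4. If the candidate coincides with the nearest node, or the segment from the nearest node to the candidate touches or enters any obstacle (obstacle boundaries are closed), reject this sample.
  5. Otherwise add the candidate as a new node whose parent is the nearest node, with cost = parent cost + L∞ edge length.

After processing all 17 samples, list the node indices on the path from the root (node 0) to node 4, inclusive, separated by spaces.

1. q=(15,12) nearest=0 d=14 new=(6,5) → blocked by [2,6]×[3,6], reject
2. q=(2,6) nearest=0 d=6 new=(2,5) → blocked by [2,6]×[3,6], reject
3. q=(29,1) nearest=0 d=28 new=(6,1) → add node 1 parent=0 cost=5
4. q=(13,1) nearest=1 d=7 new=(11,1) → add node 2 parent=1 cost=10
5. q=(21,7) nearest=2 d=10 new=(16,6) → blocked by [8,15]×[5,7], reject
6. q=(14,9) nearest=1 d=8 new=(11,6) → blocked by [8,15]×[5,7], reject
7. q=(32,8) nearest=2 d=21 new=(16,6) → blocked by [8,15]×[5,7], reject
8. q=(27,9) nearest=2 d=16 new=(16,6) → blocked by [8,15]×[5,7], reject
9. q=(2,4) nearest=0 d=4 new=(2,4) → blocked by [2,6]×[3,6], reject
10. q=(29,4) nearest=2 d=18 new=(16,4) → add node 3 parent=2 cost=15
11. q=(23,5) nearest=3 d=7 new=(21,5) → add node 4 parent=3 cost=20
12. q=(25,8) nearest=4 d=4 new=(25,8) → blocked by [25,33]×[7,10], reject
13. q=(30,12) nearest=4 d=9 new=(26,10) → blocked by [25,33]×[7,10], reject
14. q=(9,8) nearest=1 d=7 new=(9,6) → blocked by [8,15]×[5,7], reject
15. q=(9,10) nearest=3 d=7 new=(11,9) → blocked by [8,15]×[5,7], reject
16. q=(32,9) nearest=4 d=11 new=(26,9) → blocked by [25,33]×[7,10], reject
17. q=(32,11) nearest=4 d=11 new=(26,10) → blocked by [25,33]×[7,10], reject

Path: 0 1 2 3 4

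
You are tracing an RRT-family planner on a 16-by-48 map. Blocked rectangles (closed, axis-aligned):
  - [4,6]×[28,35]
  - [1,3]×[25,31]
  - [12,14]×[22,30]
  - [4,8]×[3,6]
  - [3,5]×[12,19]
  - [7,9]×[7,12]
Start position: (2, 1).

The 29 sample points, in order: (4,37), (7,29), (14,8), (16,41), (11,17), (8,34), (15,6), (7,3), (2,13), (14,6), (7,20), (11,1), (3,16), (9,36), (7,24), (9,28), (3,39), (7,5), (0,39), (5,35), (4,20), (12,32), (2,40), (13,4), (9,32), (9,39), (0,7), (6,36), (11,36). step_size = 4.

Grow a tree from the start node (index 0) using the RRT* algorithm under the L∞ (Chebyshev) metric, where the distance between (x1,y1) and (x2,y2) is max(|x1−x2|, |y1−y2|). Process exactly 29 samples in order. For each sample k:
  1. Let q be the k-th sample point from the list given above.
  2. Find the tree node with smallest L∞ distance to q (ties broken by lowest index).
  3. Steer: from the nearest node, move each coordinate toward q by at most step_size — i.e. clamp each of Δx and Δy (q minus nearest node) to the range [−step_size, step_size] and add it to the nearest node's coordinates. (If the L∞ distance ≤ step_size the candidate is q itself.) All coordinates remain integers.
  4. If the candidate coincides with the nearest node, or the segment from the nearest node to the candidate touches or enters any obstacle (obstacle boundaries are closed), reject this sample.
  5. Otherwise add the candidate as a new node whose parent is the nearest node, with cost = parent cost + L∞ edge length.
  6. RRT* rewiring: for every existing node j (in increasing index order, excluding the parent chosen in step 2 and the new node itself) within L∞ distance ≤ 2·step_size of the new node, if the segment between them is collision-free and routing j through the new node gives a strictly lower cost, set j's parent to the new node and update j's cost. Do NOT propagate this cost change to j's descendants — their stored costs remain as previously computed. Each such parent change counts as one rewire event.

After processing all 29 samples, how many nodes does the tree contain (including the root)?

Node count: 14

1. q=(4,37) nearest=0 d=36 new=(4,5) → blocked by [4,8]×[3,6], reject
2. q=(7,29) nearest=0 d=28 new=(6,5) → blocked by [4,8]×[3,6], reject
3. q=(14,8) nearest=0 d=12 new=(6,5) → blocked by [4,8]×[3,6], reject
4. q=(16,41) nearest=0 d=40 new=(6,5) → blocked by [4,8]×[3,6], reject
5. q=(11,17) nearest=0 d=16 new=(6,5) → blocked by [4,8]×[3,6], reject
6. q=(8,34) nearest=0 d=33 new=(6,5) → blocked by [4,8]×[3,6], reject
7. q=(15,6) nearest=0 d=13 new=(6,5) → blocked by [4,8]×[3,6], reject
8. q=(7,3) nearest=0 d=5 new=(6,3) → blocked by [4,8]×[3,6], reject
9. q=(2,13) nearest=0 d=12 new=(2,5) → add node 1 parent=0 cost=4
10. q=(14,6) nearest=0 d=12 new=(6,5) → blocked by [4,8]×[3,6], reject
11. q=(7,20) nearest=1 d=15 new=(6,9) → add node 2 parent=1 cost=8
12. q=(11,1) nearest=2 d=8 new=(10,5) → blocked by [7,9]×[7,12], reject
13. q=(3,16) nearest=2 d=7 new=(3,13) → blocked by [3,5]×[12,19], reject
14. q=(9,36) nearest=2 d=27 new=(9,13) → blocked by [7,9]×[7,12], reject
15. q=(7,24) nearest=2 d=15 new=(7,13) → add node 3 parent=2 cost=12
16. q=(9,28) nearest=3 d=15 new=(9,17) → add node 4 parent=3 cost=16
17. q=(3,39) nearest=4 d=22 new=(5,21) → add node 5 parent=4 cost=20
18. q=(7,5) nearest=2 d=4 new=(7,5) → blocked by [4,8]×[3,6], reject
19. q=(0,39) nearest=5 d=18 new=(1,25) → blocked by [1,3]×[25,31], reject
20. q=(5,35) nearest=5 d=14 new=(5,25) → add node 6 parent=5 cost=24
21. q=(4,20) nearest=5 d=1 new=(4,20) → add node 7 parent=5 cost=21
22. q=(12,32) nearest=6 d=7 new=(9,29) → add node 8 parent=6 cost=28
23. q=(2,40) nearest=8 d=11 new=(5,33) → blocked by [4,6]×[28,35], reject
24. q=(13,4) nearest=2 d=7 new=(10,5) → blocked by [7,9]×[7,12], reject
25. q=(9,32) nearest=8 d=3 new=(9,32) → add node 9 parent=8 cost=31
26. q=(9,39) nearest=9 d=7 new=(9,36) → add node 10 parent=9 cost=35
27. q=(0,7) nearest=1 d=2 new=(0,7) → add node 11 parent=1 cost=6
28. q=(6,36) nearest=10 d=3 new=(6,36) → add node 12 parent=10 cost=38
29. q=(11,36) nearest=10 d=2 new=(11,36) → add node 13 parent=10 cost=37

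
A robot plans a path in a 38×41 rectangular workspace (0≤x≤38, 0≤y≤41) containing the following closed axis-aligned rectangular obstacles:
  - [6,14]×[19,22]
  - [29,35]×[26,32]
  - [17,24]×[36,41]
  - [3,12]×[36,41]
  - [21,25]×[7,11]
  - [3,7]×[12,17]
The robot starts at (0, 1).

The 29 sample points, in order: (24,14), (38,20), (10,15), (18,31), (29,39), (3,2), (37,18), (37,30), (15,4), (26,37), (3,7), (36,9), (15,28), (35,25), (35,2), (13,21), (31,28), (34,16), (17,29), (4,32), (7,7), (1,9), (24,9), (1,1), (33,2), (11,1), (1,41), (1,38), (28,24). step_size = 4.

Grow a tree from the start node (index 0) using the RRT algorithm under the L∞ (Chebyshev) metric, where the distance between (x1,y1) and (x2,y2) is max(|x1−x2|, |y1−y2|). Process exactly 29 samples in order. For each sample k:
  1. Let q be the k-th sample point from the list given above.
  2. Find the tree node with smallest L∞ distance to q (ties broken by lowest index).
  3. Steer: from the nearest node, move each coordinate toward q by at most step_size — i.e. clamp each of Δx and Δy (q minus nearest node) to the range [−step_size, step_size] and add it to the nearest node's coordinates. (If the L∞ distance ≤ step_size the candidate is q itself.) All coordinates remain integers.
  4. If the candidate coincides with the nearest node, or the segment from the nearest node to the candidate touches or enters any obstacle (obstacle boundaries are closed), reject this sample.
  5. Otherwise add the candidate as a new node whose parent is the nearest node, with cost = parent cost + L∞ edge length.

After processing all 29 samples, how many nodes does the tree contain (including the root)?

Node count: 26

1. q=(24,14) nearest=0 d=24 new=(4,5) → add node 1 parent=0 cost=4
2. q=(38,20) nearest=1 d=34 new=(8,9) → add node 2 parent=1 cost=8
3. q=(10,15) nearest=2 d=6 new=(10,13) → add node 3 parent=2 cost=12
4. q=(18,31) nearest=3 d=18 new=(14,17) → add node 4 parent=3 cost=16
5. q=(29,39) nearest=4 d=22 new=(18,21) → add node 5 parent=4 cost=20
6. q=(3,2) nearest=0 d=3 new=(3,2) → add node 6 parent=0 cost=3
7. q=(37,18) nearest=5 d=19 new=(22,18) → add node 7 parent=5 cost=24
8. q=(37,30) nearest=7 d=15 new=(26,22) → add node 8 parent=7 cost=28
9. q=(15,4) nearest=2 d=7 new=(12,5) → add node 9 parent=2 cost=12
10. q=(26,37) nearest=8 d=15 new=(26,26) → add node 10 parent=8 cost=32
11. q=(3,7) nearest=1 d=2 new=(3,7) → add node 11 parent=1 cost=6
12. q=(36,9) nearest=8 d=13 new=(30,18) → add node 12 parent=8 cost=32
13. q=(15,28) nearest=5 d=7 new=(15,25) → add node 13 parent=5 cost=24
14. q=(35,25) nearest=12 d=7 new=(34,22) → add node 14 parent=12 cost=36
15. q=(35,2) nearest=7 d=16 new=(26,14) → add node 15 parent=7 cost=28
16. q=(13,21) nearest=4 d=4 new=(13,21) → blocked by [6,14]×[19,22], reject
17. q=(31,28) nearest=10 d=5 new=(30,28) → blocked by [29,35]×[26,32], reject
18. q=(34,16) nearest=12 d=4 new=(34,16) → add node 16 parent=12 cost=36
19. q=(17,29) nearest=13 d=4 new=(17,29) → add node 17 parent=13 cost=28
20. q=(4,32) nearest=13 d=11 new=(11,29) → add node 18 parent=13 cost=28
21. q=(7,7) nearest=2 d=2 new=(7,7) → add node 19 parent=2 cost=10
22. q=(1,9) nearest=11 d=2 new=(1,9) → add node 20 parent=11 cost=8
23. q=(24,9) nearest=15 d=5 new=(24,10) → blocked by [21,25]×[7,11], reject
24. q=(1,1) nearest=0 d=1 new=(1,1) → add node 21 parent=0 cost=1
25. q=(33,2) nearest=15 d=12 new=(30,10) → add node 22 parent=15 cost=32
26. q=(11,1) nearest=9 d=4 new=(11,1) → add node 23 parent=9 cost=16
27. q=(1,41) nearest=18 d=12 new=(7,33) → add node 24 parent=18 cost=32
28. q=(1,38) nearest=24 d=6 new=(3,37) → blocked by [3,12]×[36,41], reject
29. q=(28,24) nearest=8 d=2 new=(28,24) → add node 25 parent=8 cost=30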